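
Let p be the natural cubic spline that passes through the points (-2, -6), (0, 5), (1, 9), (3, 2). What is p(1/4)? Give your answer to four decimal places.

Put σ_i = p'' at the i-th knot. Here h = (2, 1, 2) and Δ = (11/2, 4, -7/2), so the interior equations h_(i-1)·σ_(i-1) + 2(h_(i-1)+h_i)·σ_i + h_i·σ_(i+1) = 6(Δ_i − Δ_(i-1)) read
  2·σ_0 + 6·σ_1 + 1·σ_2 = 6(Δ_1 - Δ_0) = -9
  1·σ_1 + 6·σ_2 + 2·σ_3 = 6(Δ_2 - Δ_1) = -45
Natural end conditions: σ_0 = σ_3 = 0.
Solving: σ_0 = 0, σ_1 = -9/35, σ_2 = -261/35, σ_3 = 0.
On [0, 1], p(x) = 5 + 373/70·x - 9/70·x² - 6/5·x³.
With x = 1/4: p(1/4) = 3531/560.

6.3054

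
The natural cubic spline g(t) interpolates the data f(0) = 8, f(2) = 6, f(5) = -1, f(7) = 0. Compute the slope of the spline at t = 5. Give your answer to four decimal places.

Let σ_i = g''(x_i). Step sizes h_i = 2, 3, 2; slopes of the chords Δ_i = (y_(i+1) - y_i)/h_i = -1, -7/3, 1/2.
  2·σ_0 + 10·σ_1 + 3·σ_2 = 6(Δ_1 - Δ_0) = -8
  3·σ_1 + 10·σ_2 + 2·σ_3 = 6(Δ_2 - Δ_1) = 17
Natural end conditions: σ_0 = σ_3 = 0.
Solving the tridiagonal system: σ_0 = 0, σ_1 = -131/91, σ_2 = 194/91, σ_3 = 0.
On [5, 7], g'(t) = b_2 + 2c_2·(t - 5) + 3d_2·(t - 5)² with b_2 = Δ_2 - h_2(2σ_2 + σ_3)/6 = -503/546, c_2 = σ_2/2 = 97/91, d_2 = (σ_3 - σ_2)/(6h_2) = -97/546. So g'(5) = -503/546.

-0.9212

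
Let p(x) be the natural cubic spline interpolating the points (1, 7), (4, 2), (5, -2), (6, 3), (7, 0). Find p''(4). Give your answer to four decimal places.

-4.0862

With σ_i denoting the second derivative at x_i, h_i = 3, 1, 1, 1, and Δ_i = (y_(i+1) − y_i)/h_i = -5/3, -4, 5, -3:
  3·σ_0 + 8·σ_1 + 1·σ_2 = 6(Δ_1 - Δ_0) = -14
  1·σ_1 + 4·σ_2 + 1·σ_3 = 6(Δ_2 - Δ_1) = 54
  1·σ_2 + 4·σ_3 + 1·σ_4 = 6(Δ_3 - Δ_2) = -48
Natural end conditions: σ_0 = σ_4 = 0.
Solving: σ_0 = 0, σ_1 = -237/58, σ_2 = 542/29, σ_3 = -967/58, σ_4 = 0.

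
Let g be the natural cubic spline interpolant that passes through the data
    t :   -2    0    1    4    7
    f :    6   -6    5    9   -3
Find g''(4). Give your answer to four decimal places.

Let M_i = g''(x_i). Step sizes h_i = 2, 1, 3, 3; slopes of the chords Δ_i = (y_(i+1) - y_i)/h_i = -6, 11, 4/3, -4.
  2·M_0 + 6·M_1 + 1·M_2 = 6(Δ_1 - Δ_0) = 102
  1·M_1 + 8·M_2 + 3·M_3 = 6(Δ_2 - Δ_1) = -58
  3·M_2 + 12·M_3 + 3·M_4 = 6(Δ_3 - Δ_2) = -32
Natural end conditions: M_0 = M_4 = 0.
Forward elimination and back-substitution give M_0 = 0, M_1 = 1579/85, M_2 = -804/85, M_3 = -77/255, M_4 = 0.

-0.3020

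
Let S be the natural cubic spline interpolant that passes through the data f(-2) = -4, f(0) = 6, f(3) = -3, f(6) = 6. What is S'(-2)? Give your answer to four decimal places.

Write M_i for S''(x_i). With h_i = 2, 3, 3 and divided differences Δ_i = 5, -3, 3, the continuity of S' gives the tridiagonal system
  2·M_0 + 10·M_1 + 3·M_2 = 6(Δ_1 - Δ_0) = -48
  3·M_1 + 12·M_2 + 3·M_3 = 6(Δ_2 - Δ_1) = 36
Natural end conditions: M_0 = M_3 = 0.
Hence M_0 = 0, M_1 = -228/37, M_2 = 168/37, M_3 = 0.
On [-2, 0], S'(t) = b_0 + 2c_0·(t + 2) + 3d_0·(t + 2)² with b_0 = Δ_0 - h_0(2M_0 + M_1)/6 = 261/37, c_0 = M_0/2 = 0, d_0 = (M_1 - M_0)/(6h_0) = -19/37. So S'(-2) = 261/37.

7.0541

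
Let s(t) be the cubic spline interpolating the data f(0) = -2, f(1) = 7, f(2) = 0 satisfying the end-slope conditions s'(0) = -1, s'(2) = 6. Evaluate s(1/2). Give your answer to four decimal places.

Put M_i = s'' at the i-th knot. Here h = (1, 1) and Δ = (9, -7), so the interior equations h_(i-1)·M_(i-1) + 2(h_(i-1)+h_i)·M_i + h_i·M_(i+1) = 6(Δ_i − Δ_(i-1)) read
  1·M_0 + 4·M_1 + 1·M_2 = 6(Δ_1 - Δ_0) = -96
Clamped end conditions give two more equations: 2h_0·M_0 + h_0·M_1 = 6(Δ_0 - s'(0)) = 60 and h_1·M_1 + 2h_1·M_2 = 6(s'(2) - Δ_1) = 78.
Hence M_0 = 115/2, M_1 = -55, M_2 = 133/2.
On [0, 1], s(t) = -2 - 1·t + 115/4·t² - 75/4·t³.
With t = 1/2: s(1/2) = 75/32.

2.3438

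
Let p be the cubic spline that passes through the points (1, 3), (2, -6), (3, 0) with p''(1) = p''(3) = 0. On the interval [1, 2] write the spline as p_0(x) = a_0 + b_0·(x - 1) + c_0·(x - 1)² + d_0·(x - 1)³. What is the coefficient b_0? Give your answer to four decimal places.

With σ_i denoting the second derivative at x_i, h_i = 1, 1, and Δ_i = (y_(i+1) − y_i)/h_i = -9, 6:
  1·σ_0 + 4·σ_1 + 1·σ_2 = 6(Δ_1 - Δ_0) = 90
Natural end conditions: σ_0 = σ_2 = 0.
Forward elimination and back-substitution give σ_0 = 0, σ_1 = 45/2, σ_2 = 0.
On [1, 2], with p_0(x) = a_0 + b_0·(x - 1) + c_0·(x - 1)² + d_0·(x - 1)³: c_0 = σ_0/2 = 0, d_0 = (σ_1 - σ_0)/(6h_0) = 15/4, b_0 = Δ_0 - h_0(2σ_0 + σ_1)/6 = -51/4.

-12.7500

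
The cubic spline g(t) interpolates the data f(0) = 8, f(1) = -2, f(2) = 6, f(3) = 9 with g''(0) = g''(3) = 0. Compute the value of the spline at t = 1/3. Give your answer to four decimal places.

Let m_i = g''(x_i). Step sizes h_i = 1, 1, 1; slopes of the chords Δ_i = (y_(i+1) - y_i)/h_i = -10, 8, 3.
  1·m_0 + 4·m_1 + 1·m_2 = 6(Δ_1 - Δ_0) = 108
  1·m_1 + 4·m_2 + 1·m_3 = 6(Δ_2 - Δ_1) = -30
Natural end conditions: m_0 = m_3 = 0.
Solving the tridiagonal system: m_0 = 0, m_1 = 154/5, m_2 = -76/5, m_3 = 0.
On [0, 1], g(t) = 8 - 227/15·t + 0·t² + 77/15·t³.
With t = 1/3: g(1/3) = 1274/405.

3.1457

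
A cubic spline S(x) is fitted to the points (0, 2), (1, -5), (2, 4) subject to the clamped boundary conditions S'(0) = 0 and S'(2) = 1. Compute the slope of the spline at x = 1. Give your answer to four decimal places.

1.2500

Put M_i = S'' at the i-th knot. Here h = (1, 1) and Δ = (-7, 9), so the interior equations h_(i-1)·M_(i-1) + 2(h_(i-1)+h_i)·M_i + h_i·M_(i+1) = 6(Δ_i − Δ_(i-1)) read
  1·M_0 + 4·M_1 + 1·M_2 = 6(Δ_1 - Δ_0) = 96
Clamped end conditions give two more equations: 2h_0·M_0 + h_0·M_1 = 6(Δ_0 - S'(0)) = -42 and h_1·M_1 + 2h_1·M_2 = 6(S'(2) - Δ_1) = -48.
Solving the tridiagonal system: M_0 = -89/2, M_1 = 47, M_2 = -95/2.
On [1, 2], S'(x) = b_1 + 2c_1·(x - 1) + 3d_1·(x - 1)² with b_1 = Δ_1 - h_1(2M_1 + M_2)/6 = 5/4, c_1 = M_1/2 = 47/2, d_1 = (M_2 - M_1)/(6h_1) = -63/4. So S'(1) = 5/4.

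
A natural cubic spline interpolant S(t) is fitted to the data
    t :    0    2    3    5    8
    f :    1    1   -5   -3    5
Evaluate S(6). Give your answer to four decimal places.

0.0518

With m_i denoting the second derivative at x_i, h_i = 2, 1, 2, 3, and Δ_i = (y_(i+1) − y_i)/h_i = 0, -6, 1, 8/3:
  2·m_0 + 6·m_1 + 1·m_2 = 6(Δ_1 - Δ_0) = -36
  1·m_1 + 6·m_2 + 2·m_3 = 6(Δ_2 - Δ_1) = 42
  2·m_2 + 10·m_3 + 3·m_4 = 6(Δ_3 - Δ_2) = 10
Natural end conditions: m_0 = m_4 = 0.
Solving: m_0 = 0, m_1 = -1208/163, m_2 = 1380/163, m_3 = -113/163, m_4 = 0.
On [5, 8], S(t) = -3 + 1643/489·(t - 5) - 113/326·(t - 5)² + 113/2934·(t - 5)³.
With (t - 5) = 1: S(6) = 76/1467.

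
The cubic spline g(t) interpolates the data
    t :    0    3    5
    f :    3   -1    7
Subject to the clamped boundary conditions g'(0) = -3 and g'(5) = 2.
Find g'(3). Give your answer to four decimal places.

2.8000

Write M_i for g''(x_i). With h_i = 3, 2 and divided differences Δ_i = -4/3, 4, the continuity of g' gives the tridiagonal system
  3·M_0 + 10·M_1 + 2·M_2 = 6(Δ_1 - Δ_0) = 32
Clamped end conditions give two more equations: 2h_0·M_0 + h_0·M_1 = 6(Δ_0 - g'(0)) = 10 and h_1·M_1 + 2h_1·M_2 = 6(g'(5) - Δ_1) = -12.
Forward elimination and back-substitution give M_0 = -8/15, M_1 = 22/5, M_2 = -26/5.
On [3, 5], g'(t) = b_1 + 2c_1·(t - 3) + 3d_1·(t - 3)² with b_1 = Δ_1 - h_1(2M_1 + M_2)/6 = 14/5, c_1 = M_1/2 = 11/5, d_1 = (M_2 - M_1)/(6h_1) = -4/5. So g'(3) = 14/5.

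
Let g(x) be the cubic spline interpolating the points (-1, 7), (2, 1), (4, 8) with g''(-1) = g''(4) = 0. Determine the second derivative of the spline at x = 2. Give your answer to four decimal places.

3.3000

Let m_i = g''(x_i). Step sizes h_i = 3, 2; slopes of the chords Δ_i = (y_(i+1) - y_i)/h_i = -2, 7/2.
  3·m_0 + 10·m_1 + 2·m_2 = 6(Δ_1 - Δ_0) = 33
Natural end conditions: m_0 = m_2 = 0.
Hence m_0 = 0, m_1 = 33/10, m_2 = 0.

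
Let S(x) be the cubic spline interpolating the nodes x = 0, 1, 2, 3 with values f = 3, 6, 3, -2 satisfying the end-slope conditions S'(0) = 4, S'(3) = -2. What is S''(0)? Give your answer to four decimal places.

1.2000

Write σ_i for S''(x_i). With h_i = 1, 1, 1 and divided differences Δ_i = 3, -3, -5, the continuity of S' gives the tridiagonal system
  1·σ_0 + 4·σ_1 + 1·σ_2 = 6(Δ_1 - Δ_0) = -36
  1·σ_1 + 4·σ_2 + 1·σ_3 = 6(Δ_2 - Δ_1) = -12
Clamped end conditions give two more equations: 2h_0·σ_0 + h_0·σ_1 = 6(Δ_0 - S'(0)) = -6 and h_2·σ_2 + 2h_2·σ_3 = 6(S'(3) - Δ_2) = 18.
Solving the tridiagonal system: σ_0 = 6/5, σ_1 = -42/5, σ_2 = -18/5, σ_3 = 54/5.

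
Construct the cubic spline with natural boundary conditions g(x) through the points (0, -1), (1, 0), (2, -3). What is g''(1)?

Put σ_i = g'' at the i-th knot. Here h = (1, 1) and Δ = (1, -3), so the interior equations h_(i-1)·σ_(i-1) + 2(h_(i-1)+h_i)·σ_i + h_i·σ_(i+1) = 6(Δ_i − Δ_(i-1)) read
  1·σ_0 + 4·σ_1 + 1·σ_2 = 6(Δ_1 - Δ_0) = -24
Natural end conditions: σ_0 = σ_2 = 0.
Solving the tridiagonal system: σ_0 = 0, σ_1 = -6, σ_2 = 0.

-6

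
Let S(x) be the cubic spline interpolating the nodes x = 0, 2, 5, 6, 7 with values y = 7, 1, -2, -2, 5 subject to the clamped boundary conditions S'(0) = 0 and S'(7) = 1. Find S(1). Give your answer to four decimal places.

Let m_i = S''(x_i). Step sizes h_i = 2, 3, 1, 1; slopes of the chords Δ_i = (y_(i+1) - y_i)/h_i = -3, -1, 0, 7.
  2·m_0 + 10·m_1 + 3·m_2 = 6(Δ_1 - Δ_0) = 12
  3·m_1 + 8·m_2 + 1·m_3 = 6(Δ_2 - Δ_1) = 6
  1·m_2 + 4·m_3 + 1·m_4 = 6(Δ_3 - Δ_2) = 42
Clamped end conditions give two more equations: 2h_0·m_0 + h_0·m_1 = 6(Δ_0 - S'(0)) = -18 and h_3·m_3 + 2h_3·m_4 = 6(S'(7) - Δ_3) = -36.
Hence m_0 = -575/94, m_1 = 152/47, m_2 = -127/47, m_3 = 842/47, m_4 = -1267/47.
On [0, 2], S(x) = 7 + 0·x - 575/188·x² + 293/376·x³.
With x = 1: S(1) = 1775/376.

4.7207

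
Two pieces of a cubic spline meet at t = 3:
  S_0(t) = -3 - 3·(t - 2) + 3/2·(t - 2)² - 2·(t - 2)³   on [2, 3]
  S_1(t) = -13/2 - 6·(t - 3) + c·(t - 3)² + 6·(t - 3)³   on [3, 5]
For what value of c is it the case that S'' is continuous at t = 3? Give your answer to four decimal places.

S_0''(t) = 3 - 12·(t - 2), so S_0''(3) = -9. On the right, S_1''(3) = 2c, so c = -9/2.

-4.5000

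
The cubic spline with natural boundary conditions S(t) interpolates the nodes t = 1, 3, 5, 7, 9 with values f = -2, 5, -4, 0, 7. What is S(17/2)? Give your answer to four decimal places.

Let M_i = S''(x_i). Step sizes h_i = 2, 2, 2, 2; slopes of the chords Δ_i = (y_(i+1) - y_i)/h_i = 7/2, -9/2, 2, 7/2.
  2·M_0 + 8·M_1 + 2·M_2 = 6(Δ_1 - Δ_0) = -48
  2·M_1 + 8·M_2 + 2·M_3 = 6(Δ_2 - Δ_1) = 39
  2·M_2 + 8·M_3 + 2·M_4 = 6(Δ_3 - Δ_2) = 9
Natural end conditions: M_0 = M_4 = 0.
Solving: M_0 = 0, M_1 = -867/112, M_2 = 195/28, M_3 = -69/112, M_4 = 0.
On [7, 9], S(t) = 0 + 219/56·(t - 7) - 69/224·(t - 7)² + 23/448·(t - 7)³.
With (t - 7) = 3/2: S(17/2) = 19161/3584.

5.3463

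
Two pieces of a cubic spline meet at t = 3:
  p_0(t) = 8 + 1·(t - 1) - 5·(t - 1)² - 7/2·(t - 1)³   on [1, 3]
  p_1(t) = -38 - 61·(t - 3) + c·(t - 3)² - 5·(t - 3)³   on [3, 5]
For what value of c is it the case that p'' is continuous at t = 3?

p_0''(t) = -10 - 21·(t - 1), so p_0''(3) = -52. On the right, p_1''(3) = 2c, so c = -26.

-26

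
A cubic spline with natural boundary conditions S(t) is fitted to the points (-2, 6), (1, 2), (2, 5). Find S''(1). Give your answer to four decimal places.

Put M_i = S'' at the i-th knot. Here h = (3, 1) and Δ = (-4/3, 3), so the interior equations h_(i-1)·M_(i-1) + 2(h_(i-1)+h_i)·M_i + h_i·M_(i+1) = 6(Δ_i − Δ_(i-1)) read
  3·M_0 + 8·M_1 + 1·M_2 = 6(Δ_1 - Δ_0) = 26
Natural end conditions: M_0 = M_2 = 0.
Forward elimination and back-substitution give M_0 = 0, M_1 = 13/4, M_2 = 0.

3.2500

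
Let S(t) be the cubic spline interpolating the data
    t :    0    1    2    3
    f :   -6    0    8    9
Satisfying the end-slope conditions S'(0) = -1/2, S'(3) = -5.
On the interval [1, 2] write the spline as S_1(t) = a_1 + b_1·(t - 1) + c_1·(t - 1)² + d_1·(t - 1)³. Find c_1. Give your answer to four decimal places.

Put M_i = S'' at the i-th knot. Here h = (1, 1, 1) and Δ = (6, 8, 1), so the interior equations h_(i-1)·M_(i-1) + 2(h_(i-1)+h_i)·M_i + h_i·M_(i+1) = 6(Δ_i − Δ_(i-1)) read
  1·M_0 + 4·M_1 + 1·M_2 = 6(Δ_1 - Δ_0) = 12
  1·M_1 + 4·M_2 + 1·M_3 = 6(Δ_2 - Δ_1) = -42
Clamped end conditions give two more equations: 2h_0·M_0 + h_0·M_1 = 6(Δ_0 - S'(0)) = 39 and h_2·M_2 + 2h_2·M_3 = 6(S'(3) - Δ_2) = -36.
Forward elimination and back-substitution give M_0 = 98/5, M_1 = -1/5, M_2 = -34/5, M_3 = -73/5.
On [1, 2], with S_1(t) = a_1 + b_1·(t - 1) + c_1·(t - 1)² + d_1·(t - 1)³: c_1 = M_1/2 = -1/10, d_1 = (M_2 - M_1)/(6h_1) = -11/10, b_1 = Δ_1 - h_1(2M_1 + M_2)/6 = 46/5.

-0.1000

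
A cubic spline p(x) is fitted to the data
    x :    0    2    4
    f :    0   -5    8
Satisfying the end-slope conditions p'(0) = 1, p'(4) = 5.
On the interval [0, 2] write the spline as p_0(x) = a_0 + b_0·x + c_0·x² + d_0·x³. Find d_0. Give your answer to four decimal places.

Let M_i = p''(x_i). Step sizes h_i = 2, 2; slopes of the chords Δ_i = (y_(i+1) - y_i)/h_i = -5/2, 13/2.
  2·M_0 + 8·M_1 + 2·M_2 = 6(Δ_1 - Δ_0) = 54
Clamped end conditions give two more equations: 2h_0·M_0 + h_0·M_1 = 6(Δ_0 - p'(0)) = -21 and h_1·M_1 + 2h_1·M_2 = 6(p'(4) - Δ_1) = -9.
Hence M_0 = -11, M_1 = 23/2, M_2 = -8.
On [0, 2], with p_0(x) = a_0 + b_0·x + c_0·x² + d_0·x³: c_0 = M_0/2 = -11/2, d_0 = (M_1 - M_0)/(6h_0) = 15/8, b_0 = Δ_0 - h_0(2M_0 + M_1)/6 = 1.

1.8750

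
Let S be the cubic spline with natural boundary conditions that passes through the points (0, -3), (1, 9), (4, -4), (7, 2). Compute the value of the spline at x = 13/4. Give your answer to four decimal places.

Let m_i = S''(x_i). Step sizes h_i = 1, 3, 3; slopes of the chords Δ_i = (y_(i+1) - y_i)/h_i = 12, -13/3, 2.
  1·m_0 + 8·m_1 + 3·m_2 = 6(Δ_1 - Δ_0) = -98
  3·m_1 + 12·m_2 + 3·m_3 = 6(Δ_2 - Δ_1) = 38
Natural end conditions: m_0 = m_3 = 0.
Forward elimination and back-substitution give m_0 = 0, m_1 = -430/29, m_2 = 598/87, m_3 = 0.
On [1, 4], S(x) = 9 + 614/87·(x - 1) - 215/29·(x - 1)² + 944/783·(x - 1)³.
With (x - 1) = 9/4: S(13/4) = 501/464.

1.0797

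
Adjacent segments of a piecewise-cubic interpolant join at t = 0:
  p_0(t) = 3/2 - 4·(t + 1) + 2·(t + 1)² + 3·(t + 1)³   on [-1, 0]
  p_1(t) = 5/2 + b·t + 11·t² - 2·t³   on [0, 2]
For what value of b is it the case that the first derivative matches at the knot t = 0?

9

p_0'(t) = -4 + 4·(t + 1) + 9·(t + 1)², so p_0'(0) = 9. On the right, p_1'(0) = b, so b = 9.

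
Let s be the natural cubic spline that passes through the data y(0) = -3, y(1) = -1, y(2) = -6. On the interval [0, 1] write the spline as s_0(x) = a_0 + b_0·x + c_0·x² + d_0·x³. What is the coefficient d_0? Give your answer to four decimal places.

-1.7500

Write m_i for s''(x_i). With h_i = 1, 1 and divided differences Δ_i = 2, -5, the continuity of s' gives the tridiagonal system
  1·m_0 + 4·m_1 + 1·m_2 = 6(Δ_1 - Δ_0) = -42
Natural end conditions: m_0 = m_2 = 0.
Solving the tridiagonal system: m_0 = 0, m_1 = -21/2, m_2 = 0.
On [0, 1], with s_0(x) = a_0 + b_0·x + c_0·x² + d_0·x³: c_0 = m_0/2 = 0, d_0 = (m_1 - m_0)/(6h_0) = -7/4, b_0 = Δ_0 - h_0(2m_0 + m_1)/6 = 15/4.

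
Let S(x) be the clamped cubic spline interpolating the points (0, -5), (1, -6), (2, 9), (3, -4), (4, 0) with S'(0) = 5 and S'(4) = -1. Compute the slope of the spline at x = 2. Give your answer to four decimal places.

0.9286

With m_i denoting the second derivative at x_i, h_i = 1, 1, 1, 1, and Δ_i = (y_(i+1) − y_i)/h_i = -1, 15, -13, 4:
  1·m_0 + 4·m_1 + 1·m_2 = 6(Δ_1 - Δ_0) = 96
  1·m_1 + 4·m_2 + 1·m_3 = 6(Δ_2 - Δ_1) = -168
  1·m_2 + 4·m_3 + 1·m_4 = 6(Δ_3 - Δ_2) = 102
Clamped end conditions give two more equations: 2h_0·m_0 + h_0·m_1 = 6(Δ_0 - S'(0)) = -36 and h_3·m_3 + 2h_3·m_4 = 6(S'(4) - Δ_3) = -30.
Solving: m_0 = -1233/28, m_1 = 729/14, m_2 = -273/4, m_3 = 741/14, m_4 = -1161/28.
On [2, 3], S'(x) = b_2 + 2c_2·(x - 2) + 3d_2·(x - 2)² with b_2 = Δ_2 - h_2(2m_2 + m_3)/6 = 13/14, c_2 = m_2/2 = -273/8, d_2 = (m_3 - m_2)/(6h_2) = 1131/56. So S'(2) = 13/14.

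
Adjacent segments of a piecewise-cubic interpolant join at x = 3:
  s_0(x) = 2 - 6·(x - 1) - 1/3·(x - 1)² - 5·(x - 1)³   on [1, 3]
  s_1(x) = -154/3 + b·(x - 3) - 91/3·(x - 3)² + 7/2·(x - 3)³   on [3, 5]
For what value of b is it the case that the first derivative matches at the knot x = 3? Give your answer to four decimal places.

-67.3333

s_0'(x) = -6 - 2/3·(x - 1) - 15·(x - 1)², so s_0'(3) = -202/3. On the right, s_1'(3) = b, so b = -202/3.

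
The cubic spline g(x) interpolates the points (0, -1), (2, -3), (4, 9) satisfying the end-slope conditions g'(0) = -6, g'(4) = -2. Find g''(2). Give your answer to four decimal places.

Let m_i = g''(x_i). Step sizes h_i = 2, 2; slopes of the chords Δ_i = (y_(i+1) - y_i)/h_i = -1, 6.
  2·m_0 + 8·m_1 + 2·m_2 = 6(Δ_1 - Δ_0) = 42
Clamped end conditions give two more equations: 2h_0·m_0 + h_0·m_1 = 6(Δ_0 - g'(0)) = 30 and h_1·m_1 + 2h_1·m_2 = 6(g'(4) - Δ_1) = -48.
Hence m_0 = 13/4, m_1 = 17/2, m_2 = -65/4.

8.5000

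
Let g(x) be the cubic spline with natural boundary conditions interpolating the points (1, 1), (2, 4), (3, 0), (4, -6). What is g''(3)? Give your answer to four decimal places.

With M_i denoting the second derivative at x_i, h_i = 1, 1, 1, and Δ_i = (y_(i+1) − y_i)/h_i = 3, -4, -6:
  1·M_0 + 4·M_1 + 1·M_2 = 6(Δ_1 - Δ_0) = -42
  1·M_1 + 4·M_2 + 1·M_3 = 6(Δ_2 - Δ_1) = -12
Natural end conditions: M_0 = M_3 = 0.
Forward elimination and back-substitution give M_0 = 0, M_1 = -52/5, M_2 = -2/5, M_3 = 0.

-0.4000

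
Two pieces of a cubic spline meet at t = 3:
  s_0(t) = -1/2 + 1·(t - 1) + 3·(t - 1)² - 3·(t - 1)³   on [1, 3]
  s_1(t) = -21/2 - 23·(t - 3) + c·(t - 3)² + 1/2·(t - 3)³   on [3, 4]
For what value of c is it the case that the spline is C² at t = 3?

-15

s_0''(t) = 6 - 18·(t - 1), so s_0''(3) = -30. On the right, s_1''(3) = 2c, so c = -15.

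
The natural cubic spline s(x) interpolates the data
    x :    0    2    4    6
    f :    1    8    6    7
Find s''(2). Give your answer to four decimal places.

With σ_i denoting the second derivative at x_i, h_i = 2, 2, 2, and Δ_i = (y_(i+1) − y_i)/h_i = 7/2, -1, 1/2:
  2·σ_0 + 8·σ_1 + 2·σ_2 = 6(Δ_1 - Δ_0) = -27
  2·σ_1 + 8·σ_2 + 2·σ_3 = 6(Δ_2 - Δ_1) = 9
Natural end conditions: σ_0 = σ_3 = 0.
Solving: σ_0 = 0, σ_1 = -39/10, σ_2 = 21/10, σ_3 = 0.

-3.9000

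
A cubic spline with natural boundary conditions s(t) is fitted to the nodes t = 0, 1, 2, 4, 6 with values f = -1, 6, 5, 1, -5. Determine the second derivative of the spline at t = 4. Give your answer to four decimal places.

Write M_i for s''(x_i). With h_i = 1, 1, 2, 2 and divided differences Δ_i = 7, -1, -2, -3, the continuity of s' gives the tridiagonal system
  1·M_0 + 4·M_1 + 1·M_2 = 6(Δ_1 - Δ_0) = -48
  1·M_1 + 6·M_2 + 2·M_3 = 6(Δ_2 - Δ_1) = -6
  2·M_2 + 8·M_3 + 2·M_4 = 6(Δ_3 - Δ_2) = -6
Natural end conditions: M_0 = M_4 = 0.
Solving: M_0 = 0, M_1 = -173/14, M_2 = 10/7, M_3 = -31/28, M_4 = 0.

-1.1071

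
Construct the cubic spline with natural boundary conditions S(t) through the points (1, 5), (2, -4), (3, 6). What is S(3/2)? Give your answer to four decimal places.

-1.2813

Let σ_i = S''(x_i). Step sizes h_i = 1, 1; slopes of the chords Δ_i = (y_(i+1) - y_i)/h_i = -9, 10.
  1·σ_0 + 4·σ_1 + 1·σ_2 = 6(Δ_1 - Δ_0) = 114
Natural end conditions: σ_0 = σ_2 = 0.
Solving the tridiagonal system: σ_0 = 0, σ_1 = 57/2, σ_2 = 0.
On [1, 2], S(t) = 5 - 55/4·(t - 1) + 0·(t - 1)² + 19/4·(t - 1)³.
With (t - 1) = 1/2: S(3/2) = -41/32.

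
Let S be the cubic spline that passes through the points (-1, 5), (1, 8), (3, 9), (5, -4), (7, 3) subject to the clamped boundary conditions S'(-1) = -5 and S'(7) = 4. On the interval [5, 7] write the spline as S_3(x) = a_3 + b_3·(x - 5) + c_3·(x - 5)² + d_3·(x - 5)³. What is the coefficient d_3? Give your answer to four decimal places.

-1.2500

With M_i denoting the second derivative at x_i, h_i = 2, 2, 2, 2, and Δ_i = (y_(i+1) − y_i)/h_i = 3/2, 1/2, -13/2, 7/2:
  2·M_0 + 8·M_1 + 2·M_2 = 6(Δ_1 - Δ_0) = -6
  2·M_1 + 8·M_2 + 2·M_3 = 6(Δ_2 - Δ_1) = -42
  2·M_2 + 8·M_3 + 2·M_4 = 6(Δ_3 - Δ_2) = 60
Clamped end conditions give two more equations: 2h_0·M_0 + h_0·M_1 = 6(Δ_0 - S'(-1)) = 39 and h_3·M_3 + 2h_3·M_4 = 6(S'(7) - Δ_3) = 3.
Forward elimination and back-substitution give M_0 = 21/2, M_1 = -3/2, M_2 = -15/2, M_3 = 21/2, M_4 = -9/2.
On [5, 7], with S_3(x) = a_3 + b_3·(x - 5) + c_3·(x - 5)² + d_3·(x - 5)³: c_3 = M_3/2 = 21/4, d_3 = (M_4 - M_3)/(6h_3) = -5/4, b_3 = Δ_3 - h_3(2M_3 + M_4)/6 = -2.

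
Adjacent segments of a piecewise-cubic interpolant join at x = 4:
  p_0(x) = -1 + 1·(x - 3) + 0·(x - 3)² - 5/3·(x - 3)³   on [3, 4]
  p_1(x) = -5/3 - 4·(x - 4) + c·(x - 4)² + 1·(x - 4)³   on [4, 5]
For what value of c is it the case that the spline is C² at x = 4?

p_0''(x) = 0 - 10·(x - 3), so p_0''(4) = -10. On the right, p_1''(4) = 2c, so c = -5.

-5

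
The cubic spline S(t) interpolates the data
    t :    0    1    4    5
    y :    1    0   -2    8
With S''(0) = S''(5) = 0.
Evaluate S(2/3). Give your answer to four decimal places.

0.5309

Let σ_i = S''(x_i). Step sizes h_i = 1, 3, 1; slopes of the chords Δ_i = (y_(i+1) - y_i)/h_i = -1, -2/3, 10.
  1·σ_0 + 8·σ_1 + 3·σ_2 = 6(Δ_1 - Δ_0) = 2
  3·σ_1 + 8·σ_2 + 1·σ_3 = 6(Δ_2 - Δ_1) = 64
Natural end conditions: σ_0 = σ_3 = 0.
Forward elimination and back-substitution give σ_0 = 0, σ_1 = -16/5, σ_2 = 46/5, σ_3 = 0.
On [0, 1], S(t) = 1 - 7/15·t + 0·t² - 8/15·t³.
With t = 2/3: S(2/3) = 43/81.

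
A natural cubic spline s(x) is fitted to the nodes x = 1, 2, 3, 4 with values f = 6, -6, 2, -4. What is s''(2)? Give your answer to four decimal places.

With σ_i denoting the second derivative at x_i, h_i = 1, 1, 1, and Δ_i = (y_(i+1) − y_i)/h_i = -12, 8, -6:
  1·σ_0 + 4·σ_1 + 1·σ_2 = 6(Δ_1 - Δ_0) = 120
  1·σ_1 + 4·σ_2 + 1·σ_3 = 6(Δ_2 - Δ_1) = -84
Natural end conditions: σ_0 = σ_3 = 0.
Solving: σ_0 = 0, σ_1 = 188/5, σ_2 = -152/5, σ_3 = 0.

37.6000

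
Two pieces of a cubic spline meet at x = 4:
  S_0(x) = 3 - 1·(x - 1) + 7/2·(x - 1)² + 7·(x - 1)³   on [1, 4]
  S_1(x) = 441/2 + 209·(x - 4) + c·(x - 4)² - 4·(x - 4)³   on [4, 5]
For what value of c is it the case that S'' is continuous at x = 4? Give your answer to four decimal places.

S_0''(x) = 7 + 42·(x - 1), so S_0''(4) = 133. On the right, S_1''(4) = 2c, so c = 133/2.

66.5000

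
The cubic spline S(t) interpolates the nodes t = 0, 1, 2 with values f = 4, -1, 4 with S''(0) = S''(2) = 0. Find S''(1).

15

Let σ_i = S''(x_i). Step sizes h_i = 1, 1; slopes of the chords Δ_i = (y_(i+1) - y_i)/h_i = -5, 5.
  1·σ_0 + 4·σ_1 + 1·σ_2 = 6(Δ_1 - Δ_0) = 60
Natural end conditions: σ_0 = σ_2 = 0.
Forward elimination and back-substitution give σ_0 = 0, σ_1 = 15, σ_2 = 0.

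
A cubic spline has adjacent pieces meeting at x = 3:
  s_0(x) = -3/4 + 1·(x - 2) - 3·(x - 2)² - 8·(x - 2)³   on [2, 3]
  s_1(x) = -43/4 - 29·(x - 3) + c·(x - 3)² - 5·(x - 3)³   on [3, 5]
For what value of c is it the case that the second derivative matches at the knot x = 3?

s_0''(x) = -6 - 48·(x - 2), so s_0''(3) = -54. On the right, s_1''(3) = 2c, so c = -27.

-27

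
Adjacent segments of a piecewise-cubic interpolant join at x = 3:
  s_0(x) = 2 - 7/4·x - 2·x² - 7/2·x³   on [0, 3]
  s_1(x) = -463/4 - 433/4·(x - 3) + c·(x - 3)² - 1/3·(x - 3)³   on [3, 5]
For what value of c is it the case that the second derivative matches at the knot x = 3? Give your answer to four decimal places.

-33.5000

s_0''(x) = -4 - 21·x, so s_0''(3) = -67. On the right, s_1''(3) = 2c, so c = -67/2.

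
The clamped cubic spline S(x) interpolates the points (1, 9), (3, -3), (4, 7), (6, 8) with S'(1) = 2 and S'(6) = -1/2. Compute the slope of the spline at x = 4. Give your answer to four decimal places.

With M_i denoting the second derivative at x_i, h_i = 2, 1, 2, and Δ_i = (y_(i+1) − y_i)/h_i = -6, 10, 1/2:
  2·M_0 + 6·M_1 + 1·M_2 = 6(Δ_1 - Δ_0) = 96
  1·M_1 + 6·M_2 + 2·M_3 = 6(Δ_2 - Δ_1) = -57
Clamped end conditions give two more equations: 2h_0·M_0 + h_0·M_1 = 6(Δ_0 - S'(1)) = -48 and h_2·M_2 + 2h_2·M_3 = 6(S'(6) - Δ_2) = -6.
Solving: M_0 = -205/8, M_1 = 109/4, M_2 = -65/4, M_3 = 53/8.
On [4, 6], S'(x) = b_2 + 2c_2·(x - 4) + 3d_2·(x - 4)² with b_2 = Δ_2 - h_2(2M_2 + M_3)/6 = 73/8, c_2 = M_2/2 = -65/8, d_2 = (M_3 - M_2)/(6h_2) = 61/32. So S'(4) = 73/8.

9.1250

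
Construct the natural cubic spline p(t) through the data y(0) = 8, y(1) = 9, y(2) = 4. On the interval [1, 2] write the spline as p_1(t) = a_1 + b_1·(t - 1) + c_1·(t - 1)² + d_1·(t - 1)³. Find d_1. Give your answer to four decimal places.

With M_i denoting the second derivative at x_i, h_i = 1, 1, and Δ_i = (y_(i+1) − y_i)/h_i = 1, -5:
  1·M_0 + 4·M_1 + 1·M_2 = 6(Δ_1 - Δ_0) = -36
Natural end conditions: M_0 = M_2 = 0.
Solving: M_0 = 0, M_1 = -9, M_2 = 0.
On [1, 2], with p_1(t) = a_1 + b_1·(t - 1) + c_1·(t - 1)² + d_1·(t - 1)³: c_1 = M_1/2 = -9/2, d_1 = (M_2 - M_1)/(6h_1) = 3/2, b_1 = Δ_1 - h_1(2M_1 + M_2)/6 = -2.

1.5000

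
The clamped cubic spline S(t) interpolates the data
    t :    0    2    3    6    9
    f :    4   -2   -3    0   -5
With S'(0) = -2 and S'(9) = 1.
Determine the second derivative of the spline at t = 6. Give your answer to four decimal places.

-2.9383

Let M_i = S''(x_i). Step sizes h_i = 2, 1, 3, 3; slopes of the chords Δ_i = (y_(i+1) - y_i)/h_i = -3, -1, 1, -5/3.
  2·M_0 + 6·M_1 + 1·M_2 = 6(Δ_1 - Δ_0) = 12
  1·M_1 + 8·M_2 + 3·M_3 = 6(Δ_2 - Δ_1) = 12
  3·M_2 + 12·M_3 + 3·M_4 = 6(Δ_3 - Δ_2) = -16
Clamped end conditions give two more equations: 2h_0·M_0 + h_0·M_1 = 6(Δ_0 - S'(0)) = -6 and h_3·M_3 + 2h_3·M_4 = 6(S'(9) - Δ_3) = 16.
Forward elimination and back-substitution give M_0 = -449/162, M_1 = 206/81, M_2 = 185/81, M_3 = -238/81, M_4 = 335/81.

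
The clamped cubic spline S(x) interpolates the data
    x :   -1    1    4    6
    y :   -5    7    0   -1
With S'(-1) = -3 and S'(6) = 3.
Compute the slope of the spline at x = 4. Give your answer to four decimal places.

Write m_i for S''(x_i). With h_i = 2, 3, 2 and divided differences Δ_i = 6, -7/3, -1/2, the continuity of S' gives the tridiagonal system
  2·m_0 + 10·m_1 + 3·m_2 = 6(Δ_1 - Δ_0) = -50
  3·m_1 + 10·m_2 + 2·m_3 = 6(Δ_2 - Δ_1) = 11
Clamped end conditions give two more equations: 2h_0·m_0 + h_0·m_1 = 6(Δ_0 - S'(-1)) = 54 and h_2·m_2 + 2h_2·m_3 = 6(S'(6) - Δ_2) = 21.
Forward elimination and back-substitution give m_0 = 1759/96, m_1 = -463/48, m_2 = 157/48, m_3 = 347/96.
On [4, 6], S'(x) = b_2 + 2c_2·(x - 4) + 3d_2·(x - 4)² with b_2 = Δ_2 - h_2(2m_2 + m_3)/6 = -373/96, c_2 = m_2/2 = 157/96, d_2 = (m_3 - m_2)/(6h_2) = 11/384. So S'(4) = -373/96.

-3.8854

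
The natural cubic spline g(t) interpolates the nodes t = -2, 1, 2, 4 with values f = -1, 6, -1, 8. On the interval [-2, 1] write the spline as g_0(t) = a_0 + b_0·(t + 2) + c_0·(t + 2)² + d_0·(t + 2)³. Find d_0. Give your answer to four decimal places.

-0.4787

Write M_i for g''(x_i). With h_i = 3, 1, 2 and divided differences Δ_i = 7/3, -7, 9/2, the continuity of g' gives the tridiagonal system
  3·M_0 + 8·M_1 + 1·M_2 = 6(Δ_1 - Δ_0) = -56
  1·M_1 + 6·M_2 + 2·M_3 = 6(Δ_2 - Δ_1) = 69
Natural end conditions: M_0 = M_3 = 0.
Hence M_0 = 0, M_1 = -405/47, M_2 = 608/47, M_3 = 0.
On [-2, 1], with g_0(t) = a_0 + b_0·(t + 2) + c_0·(t + 2)² + d_0·(t + 2)³: c_0 = M_0/2 = 0, d_0 = (M_1 - M_0)/(6h_0) = -45/94, b_0 = Δ_0 - h_0(2M_0 + M_1)/6 = 1873/282.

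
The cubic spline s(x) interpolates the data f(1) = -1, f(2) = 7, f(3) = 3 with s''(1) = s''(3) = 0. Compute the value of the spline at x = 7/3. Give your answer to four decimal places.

6.7778

Write σ_i for s''(x_i). With h_i = 1, 1 and divided differences Δ_i = 8, -4, the continuity of s' gives the tridiagonal system
  1·σ_0 + 4·σ_1 + 1·σ_2 = 6(Δ_1 - Δ_0) = -72
Natural end conditions: σ_0 = σ_2 = 0.
Solving the tridiagonal system: σ_0 = 0, σ_1 = -18, σ_2 = 0.
On [2, 3], s(x) = 7 + 2·(x - 2) - 9·(x - 2)² + 3·(x - 2)³.
With (x - 2) = 1/3: s(7/3) = 61/9.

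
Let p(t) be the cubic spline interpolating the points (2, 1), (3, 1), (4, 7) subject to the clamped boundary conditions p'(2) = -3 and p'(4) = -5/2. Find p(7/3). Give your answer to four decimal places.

Write M_i for p''(x_i). With h_i = 1, 1 and divided differences Δ_i = 0, 6, the continuity of p' gives the tridiagonal system
  1·M_0 + 4·M_1 + 1·M_2 = 6(Δ_1 - Δ_0) = 36
Clamped end conditions give two more equations: 2h_0·M_0 + h_0·M_1 = 6(Δ_0 - p'(2)) = 18 and h_1·M_1 + 2h_1·M_2 = 6(p'(4) - Δ_1) = -51.
Solving: M_0 = 1/4, M_1 = 35/2, M_2 = -137/4.
On [2, 3], p(t) = 1 - 3·(t - 2) + 1/8·(t - 2)² + 23/8·(t - 2)³.
With (t - 2) = 1/3: p(7/3) = 13/108.

0.1204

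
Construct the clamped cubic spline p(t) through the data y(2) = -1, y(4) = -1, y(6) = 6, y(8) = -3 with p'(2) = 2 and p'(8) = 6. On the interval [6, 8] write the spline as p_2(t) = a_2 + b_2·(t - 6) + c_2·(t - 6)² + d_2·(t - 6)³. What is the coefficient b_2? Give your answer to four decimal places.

-2.9667

With m_i denoting the second derivative at x_i, h_i = 2, 2, 2, and Δ_i = (y_(i+1) − y_i)/h_i = 0, 7/2, -9/2:
  2·m_0 + 8·m_1 + 2·m_2 = 6(Δ_1 - Δ_0) = 21
  2·m_1 + 8·m_2 + 2·m_3 = 6(Δ_2 - Δ_1) = -48
Clamped end conditions give two more equations: 2h_0·m_0 + h_0·m_1 = 6(Δ_0 - p'(2)) = -12 and h_2·m_2 + 2h_2·m_3 = 6(p'(8) - Δ_2) = 63.
Hence m_0 = -103/15, m_1 = 116/15, m_2 = -407/30, m_3 = 338/15.
On [6, 8], with p_2(t) = a_2 + b_2·(t - 6) + c_2·(t - 6)² + d_2·(t - 6)³: c_2 = m_2/2 = -407/60, d_2 = (m_3 - m_2)/(6h_2) = 361/120, b_2 = Δ_2 - h_2(2m_2 + m_3)/6 = -89/30.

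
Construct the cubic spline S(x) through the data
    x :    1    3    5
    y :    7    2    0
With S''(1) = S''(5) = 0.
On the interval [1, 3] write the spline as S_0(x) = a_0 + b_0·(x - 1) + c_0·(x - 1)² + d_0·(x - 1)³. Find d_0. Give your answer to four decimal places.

Put σ_i = S'' at the i-th knot. Here h = (2, 2) and Δ = (-5/2, -1), so the interior equations h_(i-1)·σ_(i-1) + 2(h_(i-1)+h_i)·σ_i + h_i·σ_(i+1) = 6(Δ_i − Δ_(i-1)) read
  2·σ_0 + 8·σ_1 + 2·σ_2 = 6(Δ_1 - Δ_0) = 9
Natural end conditions: σ_0 = σ_2 = 0.
Solving the tridiagonal system: σ_0 = 0, σ_1 = 9/8, σ_2 = 0.
On [1, 3], with S_0(x) = a_0 + b_0·(x - 1) + c_0·(x - 1)² + d_0·(x - 1)³: c_0 = σ_0/2 = 0, d_0 = (σ_1 - σ_0)/(6h_0) = 3/32, b_0 = Δ_0 - h_0(2σ_0 + σ_1)/6 = -23/8.

0.0938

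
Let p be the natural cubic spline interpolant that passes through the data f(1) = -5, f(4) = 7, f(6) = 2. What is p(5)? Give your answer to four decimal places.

5.4750

With m_i denoting the second derivative at x_i, h_i = 3, 2, and Δ_i = (y_(i+1) − y_i)/h_i = 4, -5/2:
  3·m_0 + 10·m_1 + 2·m_2 = 6(Δ_1 - Δ_0) = -39
Natural end conditions: m_0 = m_2 = 0.
Hence m_0 = 0, m_1 = -39/10, m_2 = 0.
On [4, 6], p(t) = 7 + 1/10·(t - 4) - 39/20·(t - 4)² + 13/40·(t - 4)³.
With (t - 4) = 1: p(5) = 219/40.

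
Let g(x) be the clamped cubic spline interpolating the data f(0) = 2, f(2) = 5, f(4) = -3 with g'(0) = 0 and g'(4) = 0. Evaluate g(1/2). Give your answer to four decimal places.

Put m_i = g'' at the i-th knot. Here h = (2, 2) and Δ = (3/2, -4), so the interior equations h_(i-1)·m_(i-1) + 2(h_(i-1)+h_i)·m_i + h_i·m_(i+1) = 6(Δ_i − Δ_(i-1)) read
  2·m_0 + 8·m_1 + 2·m_2 = 6(Δ_1 - Δ_0) = -33
Clamped end conditions give two more equations: 2h_0·m_0 + h_0·m_1 = 6(Δ_0 - g'(0)) = 9 and h_1·m_1 + 2h_1·m_2 = 6(g'(4) - Δ_1) = 24.
Solving the tridiagonal system: m_0 = 51/8, m_1 = -33/4, m_2 = 81/8.
On [0, 2], g(x) = 2 + 0·x + 51/16·x² - 39/32·x³.
With x = 1/2: g(1/2) = 677/256.

2.6445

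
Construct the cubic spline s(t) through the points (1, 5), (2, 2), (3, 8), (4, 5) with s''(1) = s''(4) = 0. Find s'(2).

Let σ_i = s''(x_i). Step sizes h_i = 1, 1, 1; slopes of the chords Δ_i = (y_(i+1) - y_i)/h_i = -3, 6, -3.
  1·σ_0 + 4·σ_1 + 1·σ_2 = 6(Δ_1 - Δ_0) = 54
  1·σ_1 + 4·σ_2 + 1·σ_3 = 6(Δ_2 - Δ_1) = -54
Natural end conditions: σ_0 = σ_3 = 0.
Hence σ_0 = 0, σ_1 = 18, σ_2 = -18, σ_3 = 0.
On [2, 3], s'(t) = b_1 + 2c_1·(t - 2) + 3d_1·(t - 2)² with b_1 = Δ_1 - h_1(2σ_1 + σ_2)/6 = 3, c_1 = σ_1/2 = 9, d_1 = (σ_2 - σ_1)/(6h_1) = -6. So s'(2) = 3.

3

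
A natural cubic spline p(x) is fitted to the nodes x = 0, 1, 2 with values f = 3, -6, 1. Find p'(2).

11

Let M_i = p''(x_i). Step sizes h_i = 1, 1; slopes of the chords Δ_i = (y_(i+1) - y_i)/h_i = -9, 7.
  1·M_0 + 4·M_1 + 1·M_2 = 6(Δ_1 - Δ_0) = 96
Natural end conditions: M_0 = M_2 = 0.
Solving the tridiagonal system: M_0 = 0, M_1 = 24, M_2 = 0.
On [1, 2], p'(x) = b_1 + 2c_1·(x - 1) + 3d_1·(x - 1)² with b_1 = Δ_1 - h_1(2M_1 + M_2)/6 = -1, c_1 = M_1/2 = 12, d_1 = (M_2 - M_1)/(6h_1) = -4. So p'(2) = 11.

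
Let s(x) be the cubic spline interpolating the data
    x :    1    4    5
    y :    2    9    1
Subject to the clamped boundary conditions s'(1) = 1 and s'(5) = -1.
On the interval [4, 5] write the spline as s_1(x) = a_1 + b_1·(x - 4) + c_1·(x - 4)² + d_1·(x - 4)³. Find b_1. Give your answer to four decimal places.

-7.8750

Put M_i = s'' at the i-th knot. Here h = (3, 1) and Δ = (7/3, -8), so the interior equations h_(i-1)·M_(i-1) + 2(h_(i-1)+h_i)·M_i + h_i·M_(i+1) = 6(Δ_i − Δ_(i-1)) read
  3·M_0 + 8·M_1 + 1·M_2 = 6(Δ_1 - Δ_0) = -62
Clamped end conditions give two more equations: 2h_0·M_0 + h_0·M_1 = 6(Δ_0 - s'(1)) = 8 and h_1·M_1 + 2h_1·M_2 = 6(s'(5) - Δ_1) = 42.
Hence M_0 = 103/12, M_1 = -29/2, M_2 = 113/4.
On [4, 5], with s_1(x) = a_1 + b_1·(x - 4) + c_1·(x - 4)² + d_1·(x - 4)³: c_1 = M_1/2 = -29/4, d_1 = (M_2 - M_1)/(6h_1) = 57/8, b_1 = Δ_1 - h_1(2M_1 + M_2)/6 = -63/8.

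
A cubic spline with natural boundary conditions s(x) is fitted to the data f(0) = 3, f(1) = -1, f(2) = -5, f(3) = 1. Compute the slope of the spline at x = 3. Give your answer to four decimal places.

Write σ_i for s''(x_i). With h_i = 1, 1, 1 and divided differences Δ_i = -4, -4, 6, the continuity of s' gives the tridiagonal system
  1·σ_0 + 4·σ_1 + 1·σ_2 = 6(Δ_1 - Δ_0) = 0
  1·σ_1 + 4·σ_2 + 1·σ_3 = 6(Δ_2 - Δ_1) = 60
Natural end conditions: σ_0 = σ_3 = 0.
Solving: σ_0 = 0, σ_1 = -4, σ_2 = 16, σ_3 = 0.
On [2, 3], s'(x) = b_2 + 2c_2·(x - 2) + 3d_2·(x - 2)² with b_2 = Δ_2 - h_2(2σ_2 + σ_3)/6 = 2/3, c_2 = σ_2/2 = 8, d_2 = (σ_3 - σ_2)/(6h_2) = -8/3. So s'(3) = 26/3.

8.6667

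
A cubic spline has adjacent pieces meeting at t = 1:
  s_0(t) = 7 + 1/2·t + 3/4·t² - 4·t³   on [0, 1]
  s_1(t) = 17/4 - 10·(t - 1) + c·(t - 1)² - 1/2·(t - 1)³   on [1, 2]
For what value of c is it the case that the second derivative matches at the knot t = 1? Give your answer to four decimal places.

-11.2500

s_0''(t) = 3/2 - 24·t, so s_0''(1) = -45/2. On the right, s_1''(1) = 2c, so c = -45/4.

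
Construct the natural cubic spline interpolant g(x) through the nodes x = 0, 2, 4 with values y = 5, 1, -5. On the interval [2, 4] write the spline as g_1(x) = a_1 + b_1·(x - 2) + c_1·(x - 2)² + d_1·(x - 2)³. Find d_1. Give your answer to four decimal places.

With M_i denoting the second derivative at x_i, h_i = 2, 2, and Δ_i = (y_(i+1) − y_i)/h_i = -2, -3:
  2·M_0 + 8·M_1 + 2·M_2 = 6(Δ_1 - Δ_0) = -6
Natural end conditions: M_0 = M_2 = 0.
Solving: M_0 = 0, M_1 = -3/4, M_2 = 0.
On [2, 4], with g_1(x) = a_1 + b_1·(x - 2) + c_1·(x - 2)² + d_1·(x - 2)³: c_1 = M_1/2 = -3/8, d_1 = (M_2 - M_1)/(6h_1) = 1/16, b_1 = Δ_1 - h_1(2M_1 + M_2)/6 = -5/2.

0.0625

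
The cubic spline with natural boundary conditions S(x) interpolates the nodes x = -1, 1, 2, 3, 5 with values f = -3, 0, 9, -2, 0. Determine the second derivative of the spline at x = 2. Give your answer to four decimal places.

-38.0455

Let M_i = S''(x_i). Step sizes h_i = 2, 1, 1, 2; slopes of the chords Δ_i = (y_(i+1) - y_i)/h_i = 3/2, 9, -11, 1.
  2·M_0 + 6·M_1 + 1·M_2 = 6(Δ_1 - Δ_0) = 45
  1·M_1 + 4·M_2 + 1·M_3 = 6(Δ_2 - Δ_1) = -120
  1·M_2 + 6·M_3 + 2·M_4 = 6(Δ_3 - Δ_2) = 72
Natural end conditions: M_0 = M_4 = 0.
Solving: M_0 = 0, M_1 = 609/44, M_2 = -837/22, M_3 = 807/44, M_4 = 0.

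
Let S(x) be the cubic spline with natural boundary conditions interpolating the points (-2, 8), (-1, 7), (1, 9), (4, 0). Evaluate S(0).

Let σ_i = S''(x_i). Step sizes h_i = 1, 2, 3; slopes of the chords Δ_i = (y_(i+1) - y_i)/h_i = -1, 1, -3.
  1·σ_0 + 6·σ_1 + 2·σ_2 = 6(Δ_1 - Δ_0) = 12
  2·σ_1 + 10·σ_2 + 3·σ_3 = 6(Δ_2 - Δ_1) = -24
Natural end conditions: σ_0 = σ_3 = 0.
Hence σ_0 = 0, σ_1 = 3, σ_2 = -3, σ_3 = 0.
On [-1, 1], S(x) = 7 + 0·(x + 1) + 3/2·(x + 1)² - 1/2·(x + 1)³.
With (x + 1) = 1: S(0) = 8.

8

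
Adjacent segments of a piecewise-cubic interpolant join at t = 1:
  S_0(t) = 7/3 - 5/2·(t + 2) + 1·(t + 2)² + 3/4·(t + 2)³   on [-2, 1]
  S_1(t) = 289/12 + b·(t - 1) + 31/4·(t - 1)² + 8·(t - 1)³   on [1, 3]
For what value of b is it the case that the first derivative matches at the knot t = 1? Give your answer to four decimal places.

23.7500

S_0'(t) = -5/2 + 2·(t + 2) + 9/4·(t + 2)², so S_0'(1) = 95/4. On the right, S_1'(1) = b, so b = 95/4.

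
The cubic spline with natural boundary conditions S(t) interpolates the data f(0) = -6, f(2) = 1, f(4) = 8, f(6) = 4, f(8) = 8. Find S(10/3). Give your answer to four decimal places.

6.7672

With m_i denoting the second derivative at x_i, h_i = 2, 2, 2, 2, and Δ_i = (y_(i+1) − y_i)/h_i = 7/2, 7/2, -2, 2:
  2·m_0 + 8·m_1 + 2·m_2 = 6(Δ_1 - Δ_0) = 0
  2·m_1 + 8·m_2 + 2·m_3 = 6(Δ_2 - Δ_1) = -33
  2·m_2 + 8·m_3 + 2·m_4 = 6(Δ_3 - Δ_2) = 24
Natural end conditions: m_0 = m_4 = 0.
Solving the tridiagonal system: m_0 = 0, m_1 = 39/28, m_2 = -39/7, m_3 = 123/28, m_4 = 0.
On [2, 4], S(t) = 1 + 31/7·(t - 2) + 39/56·(t - 2)² - 65/112·(t - 2)³.
With (t - 2) = 4/3: S(10/3) = 1279/189.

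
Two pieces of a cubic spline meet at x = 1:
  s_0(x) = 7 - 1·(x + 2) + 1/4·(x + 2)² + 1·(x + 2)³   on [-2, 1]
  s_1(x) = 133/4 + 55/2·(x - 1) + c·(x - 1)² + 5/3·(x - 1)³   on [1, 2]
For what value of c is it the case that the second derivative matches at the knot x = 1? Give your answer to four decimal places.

9.2500

s_0''(x) = 1/2 + 6·(x + 2), so s_0''(1) = 37/2. On the right, s_1''(1) = 2c, so c = 37/4.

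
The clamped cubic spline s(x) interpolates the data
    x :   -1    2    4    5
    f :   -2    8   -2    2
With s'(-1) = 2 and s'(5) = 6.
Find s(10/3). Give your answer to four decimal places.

Let m_i = s''(x_i). Step sizes h_i = 3, 2, 1; slopes of the chords Δ_i = (y_(i+1) - y_i)/h_i = 10/3, -5, 4.
  3·m_0 + 10·m_1 + 2·m_2 = 6(Δ_1 - Δ_0) = -50
  2·m_1 + 6·m_2 + 1·m_3 = 6(Δ_2 - Δ_1) = 54
Clamped end conditions give two more equations: 2h_0·m_0 + h_0·m_1 = 6(Δ_0 - s'(-1)) = 8 and h_2·m_2 + 2h_2·m_3 = 6(s'(5) - Δ_2) = 12.
Hence m_0 = 338/57, m_1 = -524/57, m_2 = 688/57, m_3 = -2/57.
On [2, 4], s(x) = 8 - 55/19·(x - 2) - 262/57·(x - 2)² + 101/57·(x - 2)³.
With (x - 2) = 4/3: s(10/3) = 260/1539.

0.1689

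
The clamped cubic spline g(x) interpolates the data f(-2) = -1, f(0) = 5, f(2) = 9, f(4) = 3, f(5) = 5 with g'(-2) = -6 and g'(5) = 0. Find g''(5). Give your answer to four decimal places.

With m_i denoting the second derivative at x_i, h_i = 2, 2, 2, 1, and Δ_i = (y_(i+1) − y_i)/h_i = 3, 2, -3, 2:
  2·m_0 + 8·m_1 + 2·m_2 = 6(Δ_1 - Δ_0) = -6
  2·m_1 + 8·m_2 + 2·m_3 = 6(Δ_2 - Δ_1) = -30
  2·m_2 + 6·m_3 + 1·m_4 = 6(Δ_3 - Δ_2) = 30
Clamped end conditions give two more equations: 2h_0·m_0 + h_0·m_1 = 6(Δ_0 - g'(-2)) = 54 and h_3·m_3 + 2h_3·m_4 = 6(g'(5) - Δ_3) = -12.
Hence m_0 = 651/43, m_1 = -141/43, m_2 = -216/43, m_3 = 360/43, m_4 = -438/43.

-10.1860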